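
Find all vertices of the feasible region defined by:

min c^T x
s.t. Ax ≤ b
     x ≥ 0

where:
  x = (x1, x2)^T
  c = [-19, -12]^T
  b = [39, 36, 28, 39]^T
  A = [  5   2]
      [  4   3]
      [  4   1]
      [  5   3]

(0, 0), (7, 0), (6.429, 2.286), (3, 8), (0, 12)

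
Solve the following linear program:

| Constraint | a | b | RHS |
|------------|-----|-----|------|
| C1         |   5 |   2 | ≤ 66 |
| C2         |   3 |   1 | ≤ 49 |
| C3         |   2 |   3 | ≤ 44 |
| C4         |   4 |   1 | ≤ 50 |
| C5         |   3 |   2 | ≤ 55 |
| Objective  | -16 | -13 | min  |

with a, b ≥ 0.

Evaluate the objective at each vertex of the feasible region:
  z(0, 0) = 0
  z(12.5, 0) = -200
  z(11.33, 4.667) = -242
  z(10, 8) = -264  ←
  z(0, 14.67) = -190.7
The minimum is at a = 10, b = 8.

a = 10, b = 8, z = -264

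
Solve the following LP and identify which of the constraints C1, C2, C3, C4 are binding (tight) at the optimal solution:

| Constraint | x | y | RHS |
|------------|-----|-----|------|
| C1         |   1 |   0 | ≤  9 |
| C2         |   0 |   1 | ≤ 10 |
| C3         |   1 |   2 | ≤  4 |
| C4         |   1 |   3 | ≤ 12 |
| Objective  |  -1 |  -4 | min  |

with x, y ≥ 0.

At x = 0, y = 2, compute slack b - a·x for each constraint:
  C1: 9 − 0 = 9  (slack)
  C2: 10 − 2 = 8  (slack)
  C3: 4 − 4 = 0  (binding)
  C4: 12 − 6 = 6  (slack)

Optimal: x = 0, y = 2
Binding: C3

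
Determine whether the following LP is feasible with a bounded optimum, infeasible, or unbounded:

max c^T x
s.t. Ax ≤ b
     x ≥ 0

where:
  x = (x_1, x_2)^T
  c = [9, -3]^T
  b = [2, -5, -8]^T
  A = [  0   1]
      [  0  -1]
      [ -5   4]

Infeasible (no feasible solution exists)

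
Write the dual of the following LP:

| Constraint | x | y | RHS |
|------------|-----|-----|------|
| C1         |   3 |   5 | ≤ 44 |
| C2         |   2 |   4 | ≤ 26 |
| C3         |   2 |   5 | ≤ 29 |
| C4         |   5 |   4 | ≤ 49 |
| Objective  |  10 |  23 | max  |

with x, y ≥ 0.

Primal max cᵀx s.t. Ax ≤ b, x ≥ 0  →  Dual min bᵀy s.t. Aᵀy ≥ c, y ≥ 0.

Minimize: z = 44y1 + 26y2 + 29y3 + 49y4

Subject to:
  3y1 + 2y2 + 2y3 + 5y4 ≥ 10
  5y1 + 4y2 + 5y3 + 4y4 ≥ 23
  y1, y2, y3, y4 ≥ 0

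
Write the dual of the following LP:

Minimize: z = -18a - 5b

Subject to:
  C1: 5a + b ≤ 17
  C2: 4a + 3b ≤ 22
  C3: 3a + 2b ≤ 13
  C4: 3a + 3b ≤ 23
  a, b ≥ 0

Primal min cᵀx s.t. Ax ≤ b, x ≥ 0  →  Dual max −bᵀy s.t. Aᵀy ≥ −c, y ≥ 0.

Maximize: z = -17y1 - 22y2 - 13y3 - 23y4

Subject to:
  5y1 + 4y2 + 3y3 + 3y4 ≥ 18
  y1 + 3y2 + 2y3 + 3y4 ≥ 5
  y1, y2, y3, y4 ≥ 0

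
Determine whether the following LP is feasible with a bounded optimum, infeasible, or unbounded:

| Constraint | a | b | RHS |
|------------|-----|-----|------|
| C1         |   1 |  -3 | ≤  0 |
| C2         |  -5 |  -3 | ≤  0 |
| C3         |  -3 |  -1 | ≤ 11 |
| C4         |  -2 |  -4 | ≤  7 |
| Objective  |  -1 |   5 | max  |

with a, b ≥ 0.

Unbounded (objective can increase without bound)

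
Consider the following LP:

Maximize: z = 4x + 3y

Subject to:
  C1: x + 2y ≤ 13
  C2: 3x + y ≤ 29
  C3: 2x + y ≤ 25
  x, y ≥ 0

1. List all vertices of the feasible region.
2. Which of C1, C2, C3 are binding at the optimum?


1. (0, 0), (9.667, 0), (9, 2), (0, 6.5)
2. C1, C2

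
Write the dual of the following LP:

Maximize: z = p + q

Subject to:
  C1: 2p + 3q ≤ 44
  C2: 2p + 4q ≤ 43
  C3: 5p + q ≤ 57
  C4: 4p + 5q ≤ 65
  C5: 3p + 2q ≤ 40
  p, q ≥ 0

Primal max cᵀx s.t. Ax ≤ b, x ≥ 0  →  Dual min bᵀy s.t. Aᵀy ≥ c, y ≥ 0.

Minimize: z = 44y1 + 43y2 + 57y3 + 65y4 + 40y5

Subject to:
  2y1 + 2y2 + 5y3 + 4y4 + 3y5 ≥ 1
  3y1 + 4y2 + y3 + 5y4 + 2y5 ≥ 1
  y1, y2, y3, y4, y5 ≥ 0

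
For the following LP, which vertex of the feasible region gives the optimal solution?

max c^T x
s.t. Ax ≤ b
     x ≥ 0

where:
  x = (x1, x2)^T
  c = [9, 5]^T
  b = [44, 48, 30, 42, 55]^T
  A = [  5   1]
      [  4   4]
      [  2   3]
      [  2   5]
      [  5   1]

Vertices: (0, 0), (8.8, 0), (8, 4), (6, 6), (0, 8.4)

Evaluate the objective at each vertex of the feasible region:
  z(0, 0) = 0
  z(8.8, 0) = 79.2
  z(8, 4) = 92  ←
  z(6, 6) = 84
  z(0, 8.4) = 42
The maximum is at x1 = 8, x2 = 4.

(8, 4)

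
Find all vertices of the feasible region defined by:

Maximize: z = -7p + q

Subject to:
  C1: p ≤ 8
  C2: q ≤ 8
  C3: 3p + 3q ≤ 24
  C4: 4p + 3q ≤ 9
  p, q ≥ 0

(0, 0), (2.25, 0), (0, 3)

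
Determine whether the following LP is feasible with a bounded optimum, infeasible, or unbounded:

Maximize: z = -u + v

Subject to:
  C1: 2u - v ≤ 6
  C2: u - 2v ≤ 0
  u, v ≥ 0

Unbounded (objective can increase without bound)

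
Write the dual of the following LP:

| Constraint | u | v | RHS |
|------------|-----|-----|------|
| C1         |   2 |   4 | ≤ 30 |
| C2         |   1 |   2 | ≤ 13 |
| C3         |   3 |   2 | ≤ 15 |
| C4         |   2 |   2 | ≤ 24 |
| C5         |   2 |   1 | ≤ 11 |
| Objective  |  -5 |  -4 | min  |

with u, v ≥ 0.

Primal min cᵀx s.t. Ax ≤ b, x ≥ 0  →  Dual max −bᵀy s.t. Aᵀy ≥ −c, y ≥ 0.

Maximize: z = -30y1 - 13y2 - 15y3 - 24y4 - 11y5

Subject to:
  2y1 + y2 + 3y3 + 2y4 + 2y5 ≥ 5
  4y1 + 2y2 + 2y3 + 2y4 + y5 ≥ 4
  y1, y2, y3, y4, y5 ≥ 0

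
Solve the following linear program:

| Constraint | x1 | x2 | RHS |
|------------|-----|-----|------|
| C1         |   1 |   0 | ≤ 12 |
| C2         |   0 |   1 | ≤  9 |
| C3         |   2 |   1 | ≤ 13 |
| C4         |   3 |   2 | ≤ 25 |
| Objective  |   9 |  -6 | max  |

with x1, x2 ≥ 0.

Evaluate the objective at each vertex of the feasible region:
  z(0, 0) = 0
  z(6.5, 0) = 58.5  ←
  z(2, 9) = -36
  z(0, 9) = -54
The maximum is at x1 = 6.5, x2 = 0.

x1 = 6.5, x2 = 0, z = 58.5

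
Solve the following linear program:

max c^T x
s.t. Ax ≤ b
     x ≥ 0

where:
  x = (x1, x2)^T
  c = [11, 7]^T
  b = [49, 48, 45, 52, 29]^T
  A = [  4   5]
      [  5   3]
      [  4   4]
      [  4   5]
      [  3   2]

Evaluate the objective at each vertex of the feasible region:
  z(0, 0) = 0
  z(9.6, 0) = 105.6
  z(9, 1) = 106  ←
  z(6.714, 4.429) = 104.9
  z(0, 9.8) = 68.6
The maximum is at x1 = 9, x2 = 1.

x1 = 9, x2 = 1, z = 106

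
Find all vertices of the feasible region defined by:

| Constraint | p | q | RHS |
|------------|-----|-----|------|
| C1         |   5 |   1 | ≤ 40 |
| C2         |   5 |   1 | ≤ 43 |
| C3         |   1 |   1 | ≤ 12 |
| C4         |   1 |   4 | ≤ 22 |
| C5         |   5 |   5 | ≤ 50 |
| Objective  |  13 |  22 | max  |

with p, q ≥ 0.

(0, 0), (8, 0), (7.5, 2.5), (6, 4), (0, 5.5)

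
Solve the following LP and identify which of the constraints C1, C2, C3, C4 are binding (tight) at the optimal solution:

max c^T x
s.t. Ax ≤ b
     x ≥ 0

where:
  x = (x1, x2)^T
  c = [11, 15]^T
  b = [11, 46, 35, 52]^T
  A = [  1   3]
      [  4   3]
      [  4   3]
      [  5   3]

At x1 = 8, x2 = 1, compute slack b - a·x for each constraint:
  C1: 11 − 11 = 0  (binding)
  C2: 46 − 35 = 11  (slack)
  C3: 35 − 35 = 0  (binding)
  C4: 52 − 43 = 9  (slack)

Optimal: x1 = 8, x2 = 1
Binding: C1, C3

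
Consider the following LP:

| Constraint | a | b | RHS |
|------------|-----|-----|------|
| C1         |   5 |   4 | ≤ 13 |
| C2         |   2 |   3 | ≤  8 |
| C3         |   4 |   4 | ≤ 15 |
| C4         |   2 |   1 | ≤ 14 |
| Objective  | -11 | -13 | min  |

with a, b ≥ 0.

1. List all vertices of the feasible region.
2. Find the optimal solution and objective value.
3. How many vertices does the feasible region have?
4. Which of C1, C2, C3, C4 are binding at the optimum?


1. (0, 0), (2.6, 0), (1, 2), (0, 2.667)
2. a = 1, b = 2, z = -37
3. 4
4. C1, C2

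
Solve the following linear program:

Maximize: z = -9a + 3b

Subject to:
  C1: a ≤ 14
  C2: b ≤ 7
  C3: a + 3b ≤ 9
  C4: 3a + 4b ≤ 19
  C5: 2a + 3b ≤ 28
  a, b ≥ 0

Evaluate the objective at each vertex of the feasible region:
  z(0, 0) = 0
  z(6.333, 0) = -57
  z(4.2, 1.6) = -33
  z(0, 3) = 9  ←
The maximum is at a = 0, b = 3.

a = 0, b = 3, z = 9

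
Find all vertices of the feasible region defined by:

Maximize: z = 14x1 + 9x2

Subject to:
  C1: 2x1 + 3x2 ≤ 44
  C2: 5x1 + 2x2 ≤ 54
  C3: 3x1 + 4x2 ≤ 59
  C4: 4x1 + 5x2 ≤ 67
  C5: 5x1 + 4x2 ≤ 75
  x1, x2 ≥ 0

(0, 0), (10.8, 0), (8, 7), (0, 13.4)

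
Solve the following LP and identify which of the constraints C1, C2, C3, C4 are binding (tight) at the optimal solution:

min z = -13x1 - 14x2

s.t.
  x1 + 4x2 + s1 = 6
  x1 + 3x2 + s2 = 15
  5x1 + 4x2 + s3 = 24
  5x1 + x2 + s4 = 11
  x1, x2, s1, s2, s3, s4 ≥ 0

At x1 = 2, x2 = 1, compute slack b - a·x for each constraint:
  C1: 6 − 6 = 0  (binding)
  C2: 15 − 5 = 10  (slack)
  C3: 24 − 14 = 10  (slack)
  C4: 11 − 11 = 0  (binding)

Optimal: x1 = 2, x2 = 1
Binding: C1, C4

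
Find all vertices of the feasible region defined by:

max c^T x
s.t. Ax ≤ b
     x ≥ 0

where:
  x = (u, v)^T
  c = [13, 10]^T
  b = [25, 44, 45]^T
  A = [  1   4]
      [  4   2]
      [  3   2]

(0, 0), (11, 0), (9, 4), (0, 6.25)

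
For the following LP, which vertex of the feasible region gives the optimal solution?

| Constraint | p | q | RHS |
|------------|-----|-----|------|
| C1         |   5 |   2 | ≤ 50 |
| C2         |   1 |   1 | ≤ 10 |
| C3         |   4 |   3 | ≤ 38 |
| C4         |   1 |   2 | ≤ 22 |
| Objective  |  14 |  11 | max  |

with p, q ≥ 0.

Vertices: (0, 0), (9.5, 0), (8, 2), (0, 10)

Evaluate the objective at each vertex of the feasible region:
  z(0, 0) = 0
  z(9.5, 0) = 133
  z(8, 2) = 134  ←
  z(0, 10) = 110
The maximum is at p = 8, q = 2.

(8, 2)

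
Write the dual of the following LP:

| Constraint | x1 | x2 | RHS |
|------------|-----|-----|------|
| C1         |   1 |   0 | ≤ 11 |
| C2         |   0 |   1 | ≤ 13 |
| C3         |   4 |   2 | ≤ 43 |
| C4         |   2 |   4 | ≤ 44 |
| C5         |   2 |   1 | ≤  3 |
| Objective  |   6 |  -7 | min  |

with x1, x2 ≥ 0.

Primal min cᵀx s.t. Ax ≤ b, x ≥ 0  →  Dual max −bᵀy s.t. Aᵀy ≥ −c, y ≥ 0.

Maximize: z = -11y1 - 13y2 - 43y3 - 44y4 - 3y5

Subject to:
  y1 + 4y3 + 2y4 + 2y5 ≥ -6
  y2 + 2y3 + 4y4 + y5 ≥ 7
  y1, y2, y3, y4, y5 ≥ 0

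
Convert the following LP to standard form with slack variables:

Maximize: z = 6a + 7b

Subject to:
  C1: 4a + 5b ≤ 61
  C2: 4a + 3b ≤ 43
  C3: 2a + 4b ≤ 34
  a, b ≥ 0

max z = 6a + 7b

s.t.
  4a + 5b + s1 = 61
  4a + 3b + s2 = 43
  2a + 4b + s3 = 34
  a, b, s1, s2, s3 ≥ 0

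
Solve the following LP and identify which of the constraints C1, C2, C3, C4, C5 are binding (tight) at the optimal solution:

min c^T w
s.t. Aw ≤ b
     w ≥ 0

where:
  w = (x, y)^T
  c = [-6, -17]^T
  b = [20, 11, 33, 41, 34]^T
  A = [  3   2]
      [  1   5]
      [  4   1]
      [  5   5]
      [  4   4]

At x = 6, y = 1, compute slack b - a·x for each constraint:
  C1: 20 − 20 = 0  (binding)
  C2: 11 − 11 = 0  (binding)
  C3: 33 − 25 = 8  (slack)
  C4: 41 − 35 = 6  (slack)
  C5: 34 − 28 = 6  (slack)

Optimal: x = 6, y = 1
Binding: C1, C2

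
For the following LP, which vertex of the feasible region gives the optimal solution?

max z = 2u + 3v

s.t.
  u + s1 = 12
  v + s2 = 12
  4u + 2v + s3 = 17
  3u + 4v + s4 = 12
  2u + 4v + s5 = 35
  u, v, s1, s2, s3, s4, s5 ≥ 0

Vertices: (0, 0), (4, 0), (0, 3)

Evaluate the objective at each vertex of the feasible region:
  z(0, 0) = 0
  z(4, 0) = 8
  z(0, 3) = 9  ←
The maximum is at u = 0, v = 3.

(0, 3)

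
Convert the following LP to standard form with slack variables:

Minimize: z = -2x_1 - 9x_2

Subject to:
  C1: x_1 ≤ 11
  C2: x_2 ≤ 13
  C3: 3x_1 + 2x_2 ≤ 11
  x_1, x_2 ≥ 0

min z = -2x_1 - 9x_2

s.t.
  x_1 + s1 = 11
  x_2 + s2 = 13
  3x_1 + 2x_2 + s3 = 11
  x_1, x_2, s1, s2, s3 ≥ 0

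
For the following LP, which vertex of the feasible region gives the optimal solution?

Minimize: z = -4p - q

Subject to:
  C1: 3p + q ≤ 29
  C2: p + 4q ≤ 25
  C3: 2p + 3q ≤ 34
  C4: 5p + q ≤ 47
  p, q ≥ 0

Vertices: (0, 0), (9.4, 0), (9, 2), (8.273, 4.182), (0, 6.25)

Evaluate the objective at each vertex of the feasible region:
  z(0, 0) = 0
  z(9.4, 0) = -37.6
  z(9, 2) = -38  ←
  z(8.273, 4.182) = -37.27
  z(0, 6.25) = -6.25
The minimum is at p = 9, q = 2.

(9, 2)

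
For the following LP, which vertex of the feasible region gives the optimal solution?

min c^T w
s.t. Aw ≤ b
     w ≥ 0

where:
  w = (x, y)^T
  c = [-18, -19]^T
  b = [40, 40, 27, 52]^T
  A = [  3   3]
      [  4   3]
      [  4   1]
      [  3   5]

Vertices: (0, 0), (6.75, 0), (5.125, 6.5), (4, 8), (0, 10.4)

Evaluate the objective at each vertex of the feasible region:
  z(0, 0) = 0
  z(6.75, 0) = -121.5
  z(5.125, 6.5) = -215.8
  z(4, 8) = -224  ←
  z(0, 10.4) = -197.6
The minimum is at x = 4, y = 8.

(4, 8)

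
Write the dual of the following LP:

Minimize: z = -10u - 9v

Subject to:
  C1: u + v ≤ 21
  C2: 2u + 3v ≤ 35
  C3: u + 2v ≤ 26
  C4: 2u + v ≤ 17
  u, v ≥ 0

Primal min cᵀx s.t. Ax ≤ b, x ≥ 0  →  Dual max −bᵀy s.t. Aᵀy ≥ −c, y ≥ 0.

Maximize: z = -21y1 - 35y2 - 26y3 - 17y4

Subject to:
  y1 + 2y2 + y3 + 2y4 ≥ 10
  y1 + 3y2 + 2y3 + y4 ≥ 9
  y1, y2, y3, y4 ≥ 0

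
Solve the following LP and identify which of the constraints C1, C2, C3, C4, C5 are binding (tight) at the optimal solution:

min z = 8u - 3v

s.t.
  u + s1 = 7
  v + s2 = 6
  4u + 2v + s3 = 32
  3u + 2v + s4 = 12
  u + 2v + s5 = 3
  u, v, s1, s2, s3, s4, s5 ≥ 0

At u = 0, v = 1.5, compute slack b - a·x for each constraint:
  C1: 7 − 0 = 7  (slack)
  C2: 6 − 1.5 = 4.5  (slack)
  C3: 32 − 3 = 29  (slack)
  C4: 12 − 3 = 9  (slack)
  C5: 3 − 3 = 0  (binding)

Optimal: u = 0, v = 1.5
Binding: C5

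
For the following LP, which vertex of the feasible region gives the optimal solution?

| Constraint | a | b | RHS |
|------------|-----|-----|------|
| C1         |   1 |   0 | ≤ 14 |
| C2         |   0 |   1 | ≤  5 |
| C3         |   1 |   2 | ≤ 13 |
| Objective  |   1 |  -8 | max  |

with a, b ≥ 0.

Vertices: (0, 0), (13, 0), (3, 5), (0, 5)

Evaluate the objective at each vertex of the feasible region:
  z(0, 0) = 0
  z(13, 0) = 13  ←
  z(3, 5) = -37
  z(0, 5) = -40
The maximum is at a = 13, b = 0.

(13, 0)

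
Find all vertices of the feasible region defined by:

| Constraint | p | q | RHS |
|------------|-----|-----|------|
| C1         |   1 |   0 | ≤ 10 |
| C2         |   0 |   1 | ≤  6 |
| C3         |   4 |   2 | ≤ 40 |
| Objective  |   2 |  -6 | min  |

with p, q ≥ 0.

(0, 0), (10, 0), (7, 6), (0, 6)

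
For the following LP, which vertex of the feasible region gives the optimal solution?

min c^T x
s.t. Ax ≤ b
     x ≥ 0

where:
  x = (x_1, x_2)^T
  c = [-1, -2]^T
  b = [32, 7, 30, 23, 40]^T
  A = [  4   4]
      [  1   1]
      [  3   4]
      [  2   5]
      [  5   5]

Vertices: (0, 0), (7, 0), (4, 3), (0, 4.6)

Evaluate the objective at each vertex of the feasible region:
  z(0, 0) = 0
  z(7, 0) = -7
  z(4, 3) = -10  ←
  z(0, 4.6) = -9.2
The minimum is at x_1 = 4, x_2 = 3.

(4, 3)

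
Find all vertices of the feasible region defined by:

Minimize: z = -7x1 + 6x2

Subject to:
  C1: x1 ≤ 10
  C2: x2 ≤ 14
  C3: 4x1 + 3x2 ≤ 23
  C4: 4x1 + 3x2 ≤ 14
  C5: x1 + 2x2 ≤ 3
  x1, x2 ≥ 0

(0, 0), (3, 0), (0, 1.5)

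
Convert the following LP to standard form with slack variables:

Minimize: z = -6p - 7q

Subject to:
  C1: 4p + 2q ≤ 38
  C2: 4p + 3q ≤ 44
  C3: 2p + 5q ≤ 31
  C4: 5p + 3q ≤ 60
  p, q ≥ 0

min z = -6p - 7q

s.t.
  4p + 2q + s1 = 38
  4p + 3q + s2 = 44
  2p + 5q + s3 = 31
  5p + 3q + s4 = 60
  p, q, s1, s2, s3, s4 ≥ 0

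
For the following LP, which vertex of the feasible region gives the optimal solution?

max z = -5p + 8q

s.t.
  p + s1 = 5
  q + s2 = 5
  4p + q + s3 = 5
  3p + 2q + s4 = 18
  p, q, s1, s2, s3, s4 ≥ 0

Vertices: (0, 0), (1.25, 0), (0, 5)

Evaluate the objective at each vertex of the feasible region:
  z(0, 0) = 0
  z(1.25, 0) = -6.25
  z(0, 5) = 40  ←
The maximum is at p = 0, q = 5.

(0, 5)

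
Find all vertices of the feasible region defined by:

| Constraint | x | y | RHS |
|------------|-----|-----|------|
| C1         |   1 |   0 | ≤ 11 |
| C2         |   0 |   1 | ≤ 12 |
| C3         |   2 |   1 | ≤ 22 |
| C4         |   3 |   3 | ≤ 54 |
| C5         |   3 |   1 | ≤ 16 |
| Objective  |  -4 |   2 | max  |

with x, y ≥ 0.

(0, 0), (5.333, 0), (1.333, 12), (0, 12)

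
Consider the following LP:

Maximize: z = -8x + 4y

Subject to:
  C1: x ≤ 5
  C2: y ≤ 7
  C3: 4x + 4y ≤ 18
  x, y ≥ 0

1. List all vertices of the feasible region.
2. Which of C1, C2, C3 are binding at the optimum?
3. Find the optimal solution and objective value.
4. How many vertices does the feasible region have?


1. (0, 0), (4.5, 0), (0, 4.5)
2. C3
3. x = 0, y = 4.5, z = 18
4. 3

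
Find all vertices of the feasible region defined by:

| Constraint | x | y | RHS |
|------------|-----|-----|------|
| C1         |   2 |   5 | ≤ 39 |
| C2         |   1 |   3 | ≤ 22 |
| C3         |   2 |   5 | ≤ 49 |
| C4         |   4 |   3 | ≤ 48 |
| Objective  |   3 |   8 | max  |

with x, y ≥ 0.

(0, 0), (12, 0), (8.786, 4.286), (7, 5), (0, 7.333)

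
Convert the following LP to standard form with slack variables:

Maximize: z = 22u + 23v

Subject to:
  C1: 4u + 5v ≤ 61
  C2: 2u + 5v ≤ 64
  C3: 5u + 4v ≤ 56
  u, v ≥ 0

max z = 22u + 23v

s.t.
  4u + 5v + s1 = 61
  2u + 5v + s2 = 64
  5u + 4v + s3 = 56
  u, v, s1, s2, s3 ≥ 0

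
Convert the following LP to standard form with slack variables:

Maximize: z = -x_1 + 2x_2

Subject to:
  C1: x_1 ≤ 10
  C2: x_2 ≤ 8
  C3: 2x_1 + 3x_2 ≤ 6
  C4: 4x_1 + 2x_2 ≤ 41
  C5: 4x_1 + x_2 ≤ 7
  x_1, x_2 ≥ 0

max z = -x_1 + 2x_2

s.t.
  x_1 + s1 = 10
  x_2 + s2 = 8
  2x_1 + 3x_2 + s3 = 6
  4x_1 + 2x_2 + s4 = 41
  4x_1 + x_2 + s5 = 7
  x_1, x_2, s1, s2, s3, s4, s5 ≥ 0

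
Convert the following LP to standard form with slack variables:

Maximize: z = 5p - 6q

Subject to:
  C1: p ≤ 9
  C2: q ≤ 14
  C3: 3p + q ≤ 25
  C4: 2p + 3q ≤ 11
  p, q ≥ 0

max z = 5p - 6q

s.t.
  p + s1 = 9
  q + s2 = 14
  3p + q + s3 = 25
  2p + 3q + s4 = 11
  p, q, s1, s2, s3, s4 ≥ 0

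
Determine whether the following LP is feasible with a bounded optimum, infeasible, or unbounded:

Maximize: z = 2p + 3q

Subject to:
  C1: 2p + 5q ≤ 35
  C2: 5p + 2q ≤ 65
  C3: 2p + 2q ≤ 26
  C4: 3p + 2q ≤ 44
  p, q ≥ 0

Feasible with a bounded optimal solution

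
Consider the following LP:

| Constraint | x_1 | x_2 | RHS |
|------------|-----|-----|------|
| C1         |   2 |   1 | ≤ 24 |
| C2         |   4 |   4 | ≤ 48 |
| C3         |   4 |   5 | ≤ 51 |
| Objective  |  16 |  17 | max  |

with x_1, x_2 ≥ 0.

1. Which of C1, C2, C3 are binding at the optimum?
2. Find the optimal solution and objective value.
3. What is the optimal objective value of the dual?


1. C2, C3
2. x_1 = 9, x_2 = 3, z = 195
3. 195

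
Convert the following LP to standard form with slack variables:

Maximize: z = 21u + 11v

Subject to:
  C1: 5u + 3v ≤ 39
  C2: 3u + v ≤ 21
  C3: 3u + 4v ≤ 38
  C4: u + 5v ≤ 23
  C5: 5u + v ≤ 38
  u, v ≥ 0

max z = 21u + 11v

s.t.
  5u + 3v + s1 = 39
  3u + v + s2 = 21
  3u + 4v + s3 = 38
  u + 5v + s4 = 23
  5u + v + s5 = 38
  u, v, s1, s2, s3, s4, s5 ≥ 0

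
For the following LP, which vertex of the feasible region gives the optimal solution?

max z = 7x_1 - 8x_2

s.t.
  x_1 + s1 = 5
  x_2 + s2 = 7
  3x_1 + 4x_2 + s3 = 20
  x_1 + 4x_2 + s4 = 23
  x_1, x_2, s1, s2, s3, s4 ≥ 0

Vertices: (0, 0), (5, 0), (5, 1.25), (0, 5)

Evaluate the objective at each vertex of the feasible region:
  z(0, 0) = 0
  z(5, 0) = 35  ←
  z(5, 1.25) = 25
  z(0, 5) = -40
The maximum is at x_1 = 5, x_2 = 0.

(5, 0)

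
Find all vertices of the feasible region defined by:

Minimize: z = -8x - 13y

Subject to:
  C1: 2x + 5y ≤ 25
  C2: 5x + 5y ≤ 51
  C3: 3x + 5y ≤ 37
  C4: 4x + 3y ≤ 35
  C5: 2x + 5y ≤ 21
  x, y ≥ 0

(0, 0), (8.75, 0), (8, 1), (0, 4.2)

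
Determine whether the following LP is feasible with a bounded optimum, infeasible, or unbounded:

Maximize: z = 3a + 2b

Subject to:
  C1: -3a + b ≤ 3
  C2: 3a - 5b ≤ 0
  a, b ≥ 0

Unbounded (objective can increase without bound)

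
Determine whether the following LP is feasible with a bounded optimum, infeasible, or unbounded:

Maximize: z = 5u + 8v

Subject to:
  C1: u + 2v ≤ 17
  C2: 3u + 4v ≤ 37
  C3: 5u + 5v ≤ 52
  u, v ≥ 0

Feasible with a bounded optimal solution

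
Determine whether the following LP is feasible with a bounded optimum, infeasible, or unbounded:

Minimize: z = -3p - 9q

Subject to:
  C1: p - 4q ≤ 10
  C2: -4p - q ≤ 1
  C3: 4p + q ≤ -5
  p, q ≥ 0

Infeasible (no feasible solution exists)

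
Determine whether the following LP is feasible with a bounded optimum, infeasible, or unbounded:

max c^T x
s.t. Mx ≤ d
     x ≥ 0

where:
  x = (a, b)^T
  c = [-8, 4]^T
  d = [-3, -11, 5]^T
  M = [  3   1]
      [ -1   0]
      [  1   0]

Infeasible (no feasible solution exists)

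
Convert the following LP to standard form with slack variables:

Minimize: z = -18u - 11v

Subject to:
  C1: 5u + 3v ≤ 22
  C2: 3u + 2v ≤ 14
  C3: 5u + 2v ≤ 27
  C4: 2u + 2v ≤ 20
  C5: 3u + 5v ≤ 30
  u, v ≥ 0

min z = -18u - 11v

s.t.
  5u + 3v + s1 = 22
  3u + 2v + s2 = 14
  5u + 2v + s3 = 27
  2u + 2v + s4 = 20
  3u + 5v + s5 = 30
  u, v, s1, s2, s3, s4, s5 ≥ 0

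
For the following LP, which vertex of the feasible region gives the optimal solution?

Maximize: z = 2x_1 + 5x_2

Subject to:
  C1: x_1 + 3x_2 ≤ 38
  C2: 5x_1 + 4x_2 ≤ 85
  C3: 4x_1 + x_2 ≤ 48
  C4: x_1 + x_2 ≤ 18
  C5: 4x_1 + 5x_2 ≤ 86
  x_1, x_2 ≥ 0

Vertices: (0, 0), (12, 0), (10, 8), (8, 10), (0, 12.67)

Evaluate the objective at each vertex of the feasible region:
  z(0, 0) = 0
  z(12, 0) = 24
  z(10, 8) = 60
  z(8, 10) = 66  ←
  z(0, 12.67) = 63.33
The maximum is at x_1 = 8, x_2 = 10.

(8, 10)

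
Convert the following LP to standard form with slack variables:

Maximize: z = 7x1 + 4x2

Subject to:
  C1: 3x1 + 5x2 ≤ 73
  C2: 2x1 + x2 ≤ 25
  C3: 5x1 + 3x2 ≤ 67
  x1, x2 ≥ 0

max z = 7x1 + 4x2

s.t.
  3x1 + 5x2 + s1 = 73
  2x1 + x2 + s2 = 25
  5x1 + 3x2 + s3 = 67
  x1, x2, s1, s2, s3 ≥ 0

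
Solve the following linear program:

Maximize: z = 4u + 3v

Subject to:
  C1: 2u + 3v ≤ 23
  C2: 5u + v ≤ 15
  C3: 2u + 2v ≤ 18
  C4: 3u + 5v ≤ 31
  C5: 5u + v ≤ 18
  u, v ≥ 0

Evaluate the objective at each vertex of the feasible region:
  z(0, 0) = 0
  z(3, 0) = 12
  z(2, 5) = 23  ←
  z(0, 6.2) = 18.6
The maximum is at u = 2, v = 5.

u = 2, v = 5, z = 23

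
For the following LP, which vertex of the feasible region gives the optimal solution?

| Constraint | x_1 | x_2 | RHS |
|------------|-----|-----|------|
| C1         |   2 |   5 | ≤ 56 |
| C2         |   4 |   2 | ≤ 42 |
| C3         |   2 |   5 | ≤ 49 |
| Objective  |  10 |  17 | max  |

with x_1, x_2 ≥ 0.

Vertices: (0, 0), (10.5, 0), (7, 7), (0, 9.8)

Evaluate the objective at each vertex of the feasible region:
  z(0, 0) = 0
  z(10.5, 0) = 105
  z(7, 7) = 189  ←
  z(0, 9.8) = 166.6
The maximum is at x_1 = 7, x_2 = 7.

(7, 7)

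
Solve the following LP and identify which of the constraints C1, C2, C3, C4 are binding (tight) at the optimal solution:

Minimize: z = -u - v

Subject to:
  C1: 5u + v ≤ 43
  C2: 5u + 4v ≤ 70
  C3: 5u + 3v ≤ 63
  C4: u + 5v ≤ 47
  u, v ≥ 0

At u = 7, v = 8, compute slack b - a·x for each constraint:
  C1: 43 − 43 = 0  (binding)
  C2: 70 − 67 = 3  (slack)
  C3: 63 − 59 = 4  (slack)
  C4: 47 − 47 = 0  (binding)

Optimal: u = 7, v = 8
Binding: C1, C4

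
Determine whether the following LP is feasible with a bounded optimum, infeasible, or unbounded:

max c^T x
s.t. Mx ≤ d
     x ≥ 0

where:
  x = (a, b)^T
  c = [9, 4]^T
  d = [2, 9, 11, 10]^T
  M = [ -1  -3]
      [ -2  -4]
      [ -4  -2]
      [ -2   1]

Unbounded (objective can increase without bound)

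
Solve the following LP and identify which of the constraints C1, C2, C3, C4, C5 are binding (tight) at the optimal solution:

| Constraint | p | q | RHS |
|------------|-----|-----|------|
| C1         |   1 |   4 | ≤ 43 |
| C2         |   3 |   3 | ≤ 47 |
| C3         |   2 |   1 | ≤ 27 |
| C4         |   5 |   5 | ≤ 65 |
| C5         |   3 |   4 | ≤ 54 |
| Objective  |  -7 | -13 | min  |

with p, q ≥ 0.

At p = 3, q = 10, compute slack b - a·x for each constraint:
  C1: 43 − 43 = 0  (binding)
  C2: 47 − 39 = 8  (slack)
  C3: 27 − 16 = 11  (slack)
  C4: 65 − 65 = 0  (binding)
  C5: 54 − 49 = 5  (slack)

Optimal: p = 3, q = 10
Binding: C1, C4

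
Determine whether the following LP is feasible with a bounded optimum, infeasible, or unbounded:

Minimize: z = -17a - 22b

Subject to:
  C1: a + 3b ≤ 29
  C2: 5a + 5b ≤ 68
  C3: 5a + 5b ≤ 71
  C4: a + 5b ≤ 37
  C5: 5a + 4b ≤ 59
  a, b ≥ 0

Feasible with a bounded optimal solution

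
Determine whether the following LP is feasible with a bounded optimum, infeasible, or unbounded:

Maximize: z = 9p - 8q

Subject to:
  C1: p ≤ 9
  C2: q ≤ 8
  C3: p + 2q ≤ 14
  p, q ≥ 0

Feasible with a bounded optimal solution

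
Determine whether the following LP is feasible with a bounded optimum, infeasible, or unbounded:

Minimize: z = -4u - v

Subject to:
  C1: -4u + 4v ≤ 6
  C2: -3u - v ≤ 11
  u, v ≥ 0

Unbounded (objective can decrease without bound)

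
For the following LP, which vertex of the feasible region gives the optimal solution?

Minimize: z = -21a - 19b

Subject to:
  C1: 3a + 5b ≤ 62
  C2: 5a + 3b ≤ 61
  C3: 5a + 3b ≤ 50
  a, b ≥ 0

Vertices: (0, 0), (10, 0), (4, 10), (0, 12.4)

Evaluate the objective at each vertex of the feasible region:
  z(0, 0) = 0
  z(10, 0) = -210
  z(4, 10) = -274  ←
  z(0, 12.4) = -235.6
The minimum is at a = 4, b = 10.

(4, 10)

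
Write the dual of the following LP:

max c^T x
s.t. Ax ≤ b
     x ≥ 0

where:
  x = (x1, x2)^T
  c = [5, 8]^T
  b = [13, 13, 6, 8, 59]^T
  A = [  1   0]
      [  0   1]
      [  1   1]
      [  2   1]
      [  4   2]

Primal max cᵀx s.t. Ax ≤ b, x ≥ 0  →  Dual min bᵀy s.t. Aᵀy ≥ c, y ≥ 0.

Minimize: z = 13y1 + 13y2 + 6y3 + 8y4 + 59y5

Subject to:
  y1 + y3 + 2y4 + 4y5 ≥ 5
  y2 + y3 + y4 + 2y5 ≥ 8
  y1, y2, y3, y4, y5 ≥ 0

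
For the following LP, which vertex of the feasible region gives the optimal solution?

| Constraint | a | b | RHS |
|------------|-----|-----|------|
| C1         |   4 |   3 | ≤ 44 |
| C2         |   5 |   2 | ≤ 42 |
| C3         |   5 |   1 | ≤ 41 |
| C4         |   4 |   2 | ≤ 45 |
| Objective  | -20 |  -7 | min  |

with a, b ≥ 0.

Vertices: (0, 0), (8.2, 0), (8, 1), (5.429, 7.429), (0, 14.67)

Evaluate the objective at each vertex of the feasible region:
  z(0, 0) = 0
  z(8.2, 0) = -164
  z(8, 1) = -167  ←
  z(5.429, 7.429) = -160.6
  z(0, 14.67) = -102.7
The minimum is at a = 8, b = 1.

(8, 1)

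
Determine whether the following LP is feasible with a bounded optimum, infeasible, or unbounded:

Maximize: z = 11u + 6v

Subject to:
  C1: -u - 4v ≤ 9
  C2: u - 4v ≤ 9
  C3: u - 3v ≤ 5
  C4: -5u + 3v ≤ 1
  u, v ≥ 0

Unbounded (objective can increase without bound)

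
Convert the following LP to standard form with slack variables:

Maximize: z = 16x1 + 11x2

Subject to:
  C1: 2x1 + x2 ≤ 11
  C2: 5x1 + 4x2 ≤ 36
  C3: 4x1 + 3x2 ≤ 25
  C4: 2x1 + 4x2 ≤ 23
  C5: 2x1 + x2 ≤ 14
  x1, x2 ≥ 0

max z = 16x1 + 11x2

s.t.
  2x1 + x2 + s1 = 11
  5x1 + 4x2 + s2 = 36
  4x1 + 3x2 + s3 = 25
  2x1 + 4x2 + s4 = 23
  2x1 + x2 + s5 = 14
  x1, x2, s1, s2, s3, s4, s5 ≥ 0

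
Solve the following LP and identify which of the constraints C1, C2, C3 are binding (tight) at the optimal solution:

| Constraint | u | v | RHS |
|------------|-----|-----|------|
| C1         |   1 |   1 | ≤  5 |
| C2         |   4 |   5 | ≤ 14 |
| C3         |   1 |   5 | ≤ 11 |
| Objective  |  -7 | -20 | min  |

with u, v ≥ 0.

At u = 1, v = 2, compute slack b - a·x for each constraint:
  C1: 5 − 3 = 2  (slack)
  C2: 14 − 14 = 0  (binding)
  C3: 11 − 11 = 0  (binding)

Optimal: u = 1, v = 2
Binding: C2, C3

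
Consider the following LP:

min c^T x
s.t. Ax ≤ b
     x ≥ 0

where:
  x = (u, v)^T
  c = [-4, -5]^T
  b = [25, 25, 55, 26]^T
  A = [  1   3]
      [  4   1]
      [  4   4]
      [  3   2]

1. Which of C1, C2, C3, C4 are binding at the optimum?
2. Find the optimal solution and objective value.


1. C1, C4
2. u = 4, v = 7, z = -51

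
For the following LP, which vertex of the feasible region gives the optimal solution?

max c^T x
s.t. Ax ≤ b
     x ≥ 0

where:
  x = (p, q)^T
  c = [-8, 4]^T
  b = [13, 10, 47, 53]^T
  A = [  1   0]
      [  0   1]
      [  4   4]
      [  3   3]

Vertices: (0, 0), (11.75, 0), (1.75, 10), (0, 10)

Evaluate the objective at each vertex of the feasible region:
  z(0, 0) = 0
  z(11.75, 0) = -94
  z(1.75, 10) = 26
  z(0, 10) = 40  ←
The maximum is at p = 0, q = 10.

(0, 10)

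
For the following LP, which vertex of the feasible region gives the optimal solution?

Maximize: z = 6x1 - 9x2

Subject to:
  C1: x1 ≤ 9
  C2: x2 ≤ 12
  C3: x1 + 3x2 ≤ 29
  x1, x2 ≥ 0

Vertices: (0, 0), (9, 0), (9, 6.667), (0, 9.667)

Evaluate the objective at each vertex of the feasible region:
  z(0, 0) = 0
  z(9, 0) = 54  ←
  z(9, 6.667) = -6
  z(0, 9.667) = -87
The maximum is at x1 = 9, x2 = 0.

(9, 0)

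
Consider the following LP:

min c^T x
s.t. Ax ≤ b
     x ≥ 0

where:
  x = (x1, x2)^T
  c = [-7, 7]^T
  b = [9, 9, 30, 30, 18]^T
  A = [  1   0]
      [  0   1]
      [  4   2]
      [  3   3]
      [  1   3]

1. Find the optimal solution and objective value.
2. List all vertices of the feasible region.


1. x1 = 7.5, x2 = 0, z = -52.5
2. (0, 0), (7.5, 0), (5.4, 4.2), (0, 6)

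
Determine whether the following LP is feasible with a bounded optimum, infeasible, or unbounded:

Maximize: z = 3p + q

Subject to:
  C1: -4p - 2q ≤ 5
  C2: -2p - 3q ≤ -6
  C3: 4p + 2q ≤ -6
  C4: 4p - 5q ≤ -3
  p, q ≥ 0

Infeasible (no feasible solution exists)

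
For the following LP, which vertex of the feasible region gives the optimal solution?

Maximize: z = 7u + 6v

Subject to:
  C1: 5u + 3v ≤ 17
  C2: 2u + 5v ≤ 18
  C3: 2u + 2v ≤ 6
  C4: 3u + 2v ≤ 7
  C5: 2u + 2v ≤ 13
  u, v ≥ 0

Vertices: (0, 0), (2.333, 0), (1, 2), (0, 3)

Evaluate the objective at each vertex of the feasible region:
  z(0, 0) = 0
  z(2.333, 0) = 16.33
  z(1, 2) = 19  ←
  z(0, 3) = 18
The maximum is at u = 1, v = 2.

(1, 2)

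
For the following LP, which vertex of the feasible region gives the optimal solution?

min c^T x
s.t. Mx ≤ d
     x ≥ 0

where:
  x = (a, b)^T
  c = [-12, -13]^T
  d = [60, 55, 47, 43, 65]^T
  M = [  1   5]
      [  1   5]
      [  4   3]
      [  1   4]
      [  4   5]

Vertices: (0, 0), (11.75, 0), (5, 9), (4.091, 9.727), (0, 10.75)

Evaluate the objective at each vertex of the feasible region:
  z(0, 0) = 0
  z(11.75, 0) = -141
  z(5, 9) = -177  ←
  z(4.091, 9.727) = -175.5
  z(0, 10.75) = -139.8
The minimum is at a = 5, b = 9.

(5, 9)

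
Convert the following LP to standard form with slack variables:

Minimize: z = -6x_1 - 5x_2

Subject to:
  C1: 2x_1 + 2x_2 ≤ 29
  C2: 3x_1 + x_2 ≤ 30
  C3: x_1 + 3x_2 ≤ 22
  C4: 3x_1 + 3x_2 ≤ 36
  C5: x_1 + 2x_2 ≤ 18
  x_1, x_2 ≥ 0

min z = -6x_1 - 5x_2

s.t.
  2x_1 + 2x_2 + s1 = 29
  3x_1 + x_2 + s2 = 30
  x_1 + 3x_2 + s3 = 22
  3x_1 + 3x_2 + s4 = 36
  x_1 + 2x_2 + s5 = 18
  x_1, x_2, s1, s2, s3, s4, s5 ≥ 0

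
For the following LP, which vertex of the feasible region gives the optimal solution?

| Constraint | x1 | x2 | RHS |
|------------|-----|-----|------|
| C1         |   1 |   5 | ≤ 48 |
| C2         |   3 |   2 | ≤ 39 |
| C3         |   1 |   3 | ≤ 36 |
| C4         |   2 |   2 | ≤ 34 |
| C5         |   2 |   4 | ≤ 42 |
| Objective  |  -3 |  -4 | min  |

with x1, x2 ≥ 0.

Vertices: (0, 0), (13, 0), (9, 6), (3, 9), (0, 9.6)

Evaluate the objective at each vertex of the feasible region:
  z(0, 0) = 0
  z(13, 0) = -39
  z(9, 6) = -51  ←
  z(3, 9) = -45
  z(0, 9.6) = -38.4
The minimum is at x1 = 9, x2 = 6.

(9, 6)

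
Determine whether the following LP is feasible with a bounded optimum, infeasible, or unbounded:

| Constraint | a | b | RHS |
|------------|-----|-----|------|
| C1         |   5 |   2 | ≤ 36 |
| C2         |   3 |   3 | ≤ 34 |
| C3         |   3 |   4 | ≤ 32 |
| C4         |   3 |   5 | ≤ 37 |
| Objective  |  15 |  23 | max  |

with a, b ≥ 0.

Feasible with a bounded optimal solution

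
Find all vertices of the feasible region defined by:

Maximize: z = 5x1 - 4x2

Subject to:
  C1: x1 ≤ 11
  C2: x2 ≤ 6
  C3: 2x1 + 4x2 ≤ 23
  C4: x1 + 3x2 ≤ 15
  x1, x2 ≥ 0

(0, 0), (11, 0), (11, 0.25), (4.5, 3.5), (0, 5)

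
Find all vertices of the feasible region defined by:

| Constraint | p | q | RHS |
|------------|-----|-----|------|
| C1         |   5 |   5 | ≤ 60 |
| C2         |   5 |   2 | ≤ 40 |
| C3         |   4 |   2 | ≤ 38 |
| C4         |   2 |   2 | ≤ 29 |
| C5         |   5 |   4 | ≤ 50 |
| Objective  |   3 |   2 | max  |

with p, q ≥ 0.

(0, 0), (8, 0), (6, 5), (2, 10), (0, 12)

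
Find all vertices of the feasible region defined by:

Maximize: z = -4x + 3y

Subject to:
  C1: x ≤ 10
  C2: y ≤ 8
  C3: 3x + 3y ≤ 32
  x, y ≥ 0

(0, 0), (10, 0), (10, 0.6667), (2.667, 8), (0, 8)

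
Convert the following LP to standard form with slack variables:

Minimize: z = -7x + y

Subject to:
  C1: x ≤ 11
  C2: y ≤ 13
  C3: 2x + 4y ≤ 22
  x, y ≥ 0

min z = -7x + y

s.t.
  x + s1 = 11
  y + s2 = 13
  2x + 4y + s3 = 22
  x, y, s1, s2, s3 ≥ 0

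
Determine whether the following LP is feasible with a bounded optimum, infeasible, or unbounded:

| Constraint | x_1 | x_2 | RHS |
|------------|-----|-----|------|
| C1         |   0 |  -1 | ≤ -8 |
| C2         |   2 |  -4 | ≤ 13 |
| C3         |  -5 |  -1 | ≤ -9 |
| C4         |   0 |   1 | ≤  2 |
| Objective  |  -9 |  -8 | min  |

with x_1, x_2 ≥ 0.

Infeasible (no feasible solution exists)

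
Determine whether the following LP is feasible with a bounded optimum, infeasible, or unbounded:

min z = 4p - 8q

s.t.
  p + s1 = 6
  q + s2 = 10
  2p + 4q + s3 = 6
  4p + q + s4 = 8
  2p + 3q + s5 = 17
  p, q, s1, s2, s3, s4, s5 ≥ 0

Feasible with a bounded optimal solution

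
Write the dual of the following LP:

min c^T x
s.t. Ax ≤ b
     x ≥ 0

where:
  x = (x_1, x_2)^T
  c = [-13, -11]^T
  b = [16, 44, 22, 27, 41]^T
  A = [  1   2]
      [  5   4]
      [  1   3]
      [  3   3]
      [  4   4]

Primal min cᵀx s.t. Ax ≤ b, x ≥ 0  →  Dual max −bᵀy s.t. Aᵀy ≥ −c, y ≥ 0.

Maximize: z = -16y1 - 44y2 - 22y3 - 27y4 - 41y5

Subject to:
  y1 + 5y2 + y3 + 3y4 + 4y5 ≥ 13
  2y1 + 4y2 + 3y3 + 3y4 + 4y5 ≥ 11
  y1, y2, y3, y4, y5 ≥ 0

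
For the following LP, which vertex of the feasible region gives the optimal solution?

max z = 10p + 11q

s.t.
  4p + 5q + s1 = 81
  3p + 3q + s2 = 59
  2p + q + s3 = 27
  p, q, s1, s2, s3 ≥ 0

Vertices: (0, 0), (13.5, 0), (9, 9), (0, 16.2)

Evaluate the objective at each vertex of the feasible region:
  z(0, 0) = 0
  z(13.5, 0) = 135
  z(9, 9) = 189  ←
  z(0, 16.2) = 178.2
The maximum is at p = 9, q = 9.

(9, 9)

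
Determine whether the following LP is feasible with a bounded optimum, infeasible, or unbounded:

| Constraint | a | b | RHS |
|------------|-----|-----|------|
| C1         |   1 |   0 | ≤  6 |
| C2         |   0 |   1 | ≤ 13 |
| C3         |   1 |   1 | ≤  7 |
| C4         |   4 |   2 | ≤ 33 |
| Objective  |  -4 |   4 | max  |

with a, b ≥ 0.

Feasible with a bounded optimal solution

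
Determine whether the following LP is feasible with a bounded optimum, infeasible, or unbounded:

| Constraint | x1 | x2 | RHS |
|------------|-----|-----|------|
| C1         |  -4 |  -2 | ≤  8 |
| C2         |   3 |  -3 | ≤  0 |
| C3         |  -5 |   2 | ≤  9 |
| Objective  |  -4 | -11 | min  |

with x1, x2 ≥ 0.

Unbounded (objective can decrease without bound)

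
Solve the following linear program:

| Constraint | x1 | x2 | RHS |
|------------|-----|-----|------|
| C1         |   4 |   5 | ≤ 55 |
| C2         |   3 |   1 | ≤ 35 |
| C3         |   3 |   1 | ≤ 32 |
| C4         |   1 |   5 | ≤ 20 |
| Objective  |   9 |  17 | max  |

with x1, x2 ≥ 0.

Evaluate the objective at each vertex of the feasible region:
  z(0, 0) = 0
  z(10.67, 0) = 96
  z(10, 2) = 124  ←
  z(0, 4) = 68
The maximum is at x1 = 10, x2 = 2.

x1 = 10, x2 = 2, z = 124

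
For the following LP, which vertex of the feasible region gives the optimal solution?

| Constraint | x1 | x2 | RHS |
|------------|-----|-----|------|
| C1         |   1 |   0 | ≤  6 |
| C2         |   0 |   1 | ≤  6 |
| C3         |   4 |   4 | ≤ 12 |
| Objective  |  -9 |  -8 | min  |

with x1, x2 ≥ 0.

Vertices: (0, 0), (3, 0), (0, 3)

Evaluate the objective at each vertex of the feasible region:
  z(0, 0) = 0
  z(3, 0) = -27  ←
  z(0, 3) = -24
The minimum is at x1 = 3, x2 = 0.

(3, 0)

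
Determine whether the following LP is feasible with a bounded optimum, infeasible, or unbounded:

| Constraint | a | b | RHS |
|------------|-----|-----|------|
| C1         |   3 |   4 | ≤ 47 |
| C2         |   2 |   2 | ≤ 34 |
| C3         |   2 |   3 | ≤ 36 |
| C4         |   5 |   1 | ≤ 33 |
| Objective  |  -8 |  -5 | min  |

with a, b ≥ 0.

Feasible with a bounded optimal solution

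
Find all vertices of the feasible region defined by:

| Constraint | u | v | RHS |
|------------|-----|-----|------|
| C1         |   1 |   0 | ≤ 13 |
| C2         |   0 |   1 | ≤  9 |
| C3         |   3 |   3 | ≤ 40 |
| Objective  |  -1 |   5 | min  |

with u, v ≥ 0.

(0, 0), (13, 0), (13, 0.3333), (4.333, 9), (0, 9)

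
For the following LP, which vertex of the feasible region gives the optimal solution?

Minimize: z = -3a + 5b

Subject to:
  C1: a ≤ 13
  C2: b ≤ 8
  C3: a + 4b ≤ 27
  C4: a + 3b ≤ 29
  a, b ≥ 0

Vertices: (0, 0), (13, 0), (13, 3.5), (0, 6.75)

Evaluate the objective at each vertex of the feasible region:
  z(0, 0) = 0
  z(13, 0) = -39  ←
  z(13, 3.5) = -21.5
  z(0, 6.75) = 33.75
The minimum is at a = 13, b = 0.

(13, 0)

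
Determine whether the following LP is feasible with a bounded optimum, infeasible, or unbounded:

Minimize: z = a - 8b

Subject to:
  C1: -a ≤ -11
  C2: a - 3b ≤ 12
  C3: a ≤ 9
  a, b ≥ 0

Infeasible (no feasible solution exists)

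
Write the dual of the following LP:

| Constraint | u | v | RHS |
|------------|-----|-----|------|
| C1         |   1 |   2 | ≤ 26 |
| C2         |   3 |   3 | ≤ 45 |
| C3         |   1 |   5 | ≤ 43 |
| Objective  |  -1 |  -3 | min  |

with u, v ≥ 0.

Primal min cᵀx s.t. Ax ≤ b, x ≥ 0  →  Dual max −bᵀy s.t. Aᵀy ≥ −c, y ≥ 0.

Maximize: z = -26y1 - 45y2 - 43y3

Subject to:
  y1 + 3y2 + y3 ≥ 1
  2y1 + 3y2 + 5y3 ≥ 3
  y1, y2, y3 ≥ 0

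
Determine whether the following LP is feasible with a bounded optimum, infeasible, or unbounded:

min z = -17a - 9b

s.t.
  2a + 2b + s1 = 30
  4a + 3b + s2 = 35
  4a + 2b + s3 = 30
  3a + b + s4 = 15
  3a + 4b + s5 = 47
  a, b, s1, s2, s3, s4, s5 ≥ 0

Feasible with a bounded optimal solution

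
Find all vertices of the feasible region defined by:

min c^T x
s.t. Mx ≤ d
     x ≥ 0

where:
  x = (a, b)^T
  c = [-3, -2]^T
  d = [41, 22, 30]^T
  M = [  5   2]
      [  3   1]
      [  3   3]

(0, 0), (7.333, 0), (6, 4), (0, 10)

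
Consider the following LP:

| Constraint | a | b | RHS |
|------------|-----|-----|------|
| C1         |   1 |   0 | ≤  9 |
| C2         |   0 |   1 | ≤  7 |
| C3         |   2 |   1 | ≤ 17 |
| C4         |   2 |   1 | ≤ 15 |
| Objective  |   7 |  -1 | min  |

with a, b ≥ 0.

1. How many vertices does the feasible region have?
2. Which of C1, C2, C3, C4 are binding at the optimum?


1. 4
2. C2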